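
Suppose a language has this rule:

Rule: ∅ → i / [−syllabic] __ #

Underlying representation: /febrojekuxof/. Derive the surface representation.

the form ends in the consonant /f/, so [i] is inserted word-finally.
Surface form: [febrojekuxofi].

febrojekuxofi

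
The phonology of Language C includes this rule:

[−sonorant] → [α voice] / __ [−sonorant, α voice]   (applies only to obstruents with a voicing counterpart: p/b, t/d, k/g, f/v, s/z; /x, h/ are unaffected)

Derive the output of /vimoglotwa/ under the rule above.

No segment of /vimoglotwa/ meets the structural description of the rule, so the form surfaces unchanged.

vimoglotwa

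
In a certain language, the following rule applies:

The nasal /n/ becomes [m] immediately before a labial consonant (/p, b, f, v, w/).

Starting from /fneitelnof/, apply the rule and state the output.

fneitelnof

No segment of /fneitelnof/ meets the structural description of the rule, so the form surfaces unchanged.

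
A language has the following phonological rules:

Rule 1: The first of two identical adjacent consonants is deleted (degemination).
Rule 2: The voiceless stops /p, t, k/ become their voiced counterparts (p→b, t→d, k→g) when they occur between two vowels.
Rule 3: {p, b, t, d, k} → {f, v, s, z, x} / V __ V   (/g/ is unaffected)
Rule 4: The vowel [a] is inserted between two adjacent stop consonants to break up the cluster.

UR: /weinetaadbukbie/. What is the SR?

weinezaadabukabie

Rule 1 (degemination): no segment meets the environment; /weinetaadbukbie/ is unchanged.
Rule 2 (intervocalic voicing): /t/ is a voiceless stop between vowels /e/ and /a/, so it voices to [d]. /weinetaadbukbie/ → weinedaadbukbie.
Rule 3 (intervocalic spirantization): /d/ is a stop between vowels /e/ and /a/, so it spirantizes to the fricative [z]. /weinedaadbukbie/ → weinezaadbukbie.
Rule 4 (stop-cluster a-epenthesis): /d/ and /b/ form a stop–stop cluster, so [a] is inserted between them. /k/ and /b/ form a stop–stop cluster, so [a] is inserted between them. /weinezaadbukbie/ → weinezaadabukabie.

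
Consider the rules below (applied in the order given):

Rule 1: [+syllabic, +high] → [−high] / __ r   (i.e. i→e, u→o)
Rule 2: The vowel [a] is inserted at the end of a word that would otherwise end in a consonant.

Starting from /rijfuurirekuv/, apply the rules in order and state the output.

rijfuorerekuva

Rule 1 (pre-rhotic lowering): /u/ is a high vowel immediately before /r/, so it lowers to [o]. /i/ is a high vowel immediately before /r/, so it lowers to [e]. /rijfuurirekuv/ → rijfuorerekuv.
Rule 2 (final a-epenthesis): the form ends in the consonant /v/, so [a] is inserted word-finally. /rijfuorerekuv/ → rijfuorerekuva.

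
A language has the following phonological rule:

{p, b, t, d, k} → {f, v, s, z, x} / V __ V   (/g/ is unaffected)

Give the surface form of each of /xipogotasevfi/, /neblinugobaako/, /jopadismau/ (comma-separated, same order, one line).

xifogosasevfi, neblinugovaaxo, jofazismau

/xipogotasevfi/: /p/ is a stop between vowels /i/ and /o/, so it spirantizes to the fricative [f]. /t/ is a stop between vowels /o/ and /a/, so it spirantizes to the fricative [s]. → [xifogosasevfi].
/neblinugobaako/: /b/ is a stop between vowels /o/ and /a/, so it spirantizes to the fricative [v]. /k/ is a stop between vowels /a/ and /o/, so it spirantizes to the fricative [x]. → [neblinugovaaxo].
/jopadismau/: /p/ is a stop between vowels /o/ and /a/, so it spirantizes to the fricative [f]. /d/ is a stop between vowels /a/ and /i/, so it spirantizes to the fricative [z]. → [jofazismau].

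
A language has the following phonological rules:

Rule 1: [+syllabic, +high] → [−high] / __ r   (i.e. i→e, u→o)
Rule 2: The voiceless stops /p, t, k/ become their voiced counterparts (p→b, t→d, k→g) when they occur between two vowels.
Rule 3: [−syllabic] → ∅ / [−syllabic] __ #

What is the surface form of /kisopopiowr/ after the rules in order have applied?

kisobobiow

Rule 1 (pre-rhotic lowering): no segment meets the environment; /kisopopiowr/ is unchanged.
Rule 2 (intervocalic voicing): /p/ is a voiceless stop between vowels /o/ and /o/, so it voices to [b]. /p/ is a voiceless stop between vowels /o/ and /i/, so it voices to [b]. /kisopopiowr/ → kisobobiowr.
Rule 3 (final cluster simplification): /r/ is the second consonant of a word-final cluster /wr/, so it deletes. /kisobobiowr/ → kisobobiow.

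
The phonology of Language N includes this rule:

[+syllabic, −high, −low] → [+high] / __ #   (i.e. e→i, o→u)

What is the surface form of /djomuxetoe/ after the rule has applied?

Scanning /djomuxetoe/: /o/ at position 3 is not in the conditioning environment; /e/ at position 7 is not in the conditioning environment; /o/ at position 9 is not in the conditioning environment; /e/ is a mid vowel in word-final position, so it raises to [i].
Result: [djomuxetoi].

djomuxetoi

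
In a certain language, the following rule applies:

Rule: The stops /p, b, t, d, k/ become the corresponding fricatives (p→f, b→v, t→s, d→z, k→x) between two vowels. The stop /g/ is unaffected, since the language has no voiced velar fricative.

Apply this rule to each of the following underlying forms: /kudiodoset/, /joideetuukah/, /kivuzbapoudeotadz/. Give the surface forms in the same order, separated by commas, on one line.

/kudiodoset/: /d/ is a stop between vowels /u/ and /i/, so it spirantizes to the fricative [z]. /d/ is a stop between vowels /o/ and /o/, so it spirantizes to the fricative [z]. → [kuziozoset].
/joideetuukah/: /d/ is a stop between vowels /i/ and /e/, so it spirantizes to the fricative [z]. /t/ is a stop between vowels /e/ and /u/, so it spirantizes to the fricative [s]. /k/ is a stop between vowels /u/ and /a/, so it spirantizes to the fricative [x]. → [joizeesuuxah].
/kivuzbapoudeotadz/: /p/ is a stop between vowels /a/ and /o/, so it spirantizes to the fricative [f]. /d/ is a stop between vowels /u/ and /e/, so it spirantizes to the fricative [z]. /t/ is a stop between vowels /o/ and /a/, so it spirantizes to the fricative [s]. → [kivuzbafouzeosadz].

kuziozoset, joizeesuuxah, kivuzbafouzeosadz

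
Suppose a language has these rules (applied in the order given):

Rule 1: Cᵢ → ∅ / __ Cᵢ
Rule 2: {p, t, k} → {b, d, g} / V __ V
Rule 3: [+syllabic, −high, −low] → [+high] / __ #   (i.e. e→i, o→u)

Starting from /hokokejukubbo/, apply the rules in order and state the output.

Rule 1 (degemination): /bb/ is a geminate; the first /b/ deletes. /hokokejukubbo/ → hokokejukubo.
Rule 2 (intervocalic voicing): /k/ is a voiceless stop between vowels /o/ and /o/, so it voices to [g]. /k/ is a voiceless stop between vowels /o/ and /e/, so it voices to [g]. /k/ is a voiceless stop between vowels /u/ and /u/, so it voices to [g]. /hokokejukubo/ → hogogejugubo.
Rule 3 (final vowel raising): /o/ is a mid vowel in word-final position, so it raises to [u]. /hogogejugubo/ → hogogejugubu.

hogogejugubu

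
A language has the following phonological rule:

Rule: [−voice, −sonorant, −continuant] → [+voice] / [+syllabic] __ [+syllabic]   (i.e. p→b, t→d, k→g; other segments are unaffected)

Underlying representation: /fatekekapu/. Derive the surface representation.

fadegegabu

/t/ is a voiceless stop between vowels /a/ and /e/, so it voices to [d].
/k/ is a voiceless stop between vowels /e/ and /e/, so it voices to [g].
/k/ is a voiceless stop between vowels /e/ and /a/, so it voices to [g].
/p/ is a voiceless stop between vowels /a/ and /u/, so it voices to [b].
Surface form: [fadegegabu].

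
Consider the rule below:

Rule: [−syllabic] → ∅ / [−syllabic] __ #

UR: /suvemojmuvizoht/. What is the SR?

/t/ is the second consonant of a word-final cluster /ht/, so it deletes.
Surface form: [suvemojmuvizoh].

suvemojmuvizoh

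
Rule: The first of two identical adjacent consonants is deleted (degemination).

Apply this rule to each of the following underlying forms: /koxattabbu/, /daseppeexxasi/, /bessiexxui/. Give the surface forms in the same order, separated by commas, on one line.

/koxattabbu/: /tt/ is a geminate; the first /t/ deletes. /bb/ is a geminate; the first /b/ deletes. → [koxatabu].
/daseppeexxasi/: /pp/ is a geminate; the first /p/ deletes. /xx/ is a geminate; the first /x/ deletes. → [dasepeexasi].
/bessiexxui/: /ss/ is a geminate; the first /s/ deletes. /xx/ is a geminate; the first /x/ deletes. → [besiexui].

koxatabu, dasepeexasi, besiexui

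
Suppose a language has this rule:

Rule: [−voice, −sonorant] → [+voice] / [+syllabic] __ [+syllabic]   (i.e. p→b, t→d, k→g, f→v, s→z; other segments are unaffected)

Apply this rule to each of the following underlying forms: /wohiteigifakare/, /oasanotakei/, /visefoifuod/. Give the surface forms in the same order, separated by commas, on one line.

wohideigivagare, oazanodagei, vizevoivuod

/wohiteigifakare/: /t/ is a voiceless obstruent between vowels /i/ and /e/, so it voices to [d]. /f/ is a voiceless obstruent between vowels /i/ and /a/, so it voices to [v]. /k/ is a voiceless obstruent between vowels /a/ and /a/, so it voices to [g]. → [wohideigivagare].
/oasanotakei/: /s/ is a voiceless obstruent between vowels /a/ and /a/, so it voices to [z]. /t/ is a voiceless obstruent between vowels /o/ and /a/, so it voices to [d]. /k/ is a voiceless obstruent between vowels /a/ and /e/, so it voices to [g]. → [oazanodagei].
/visefoifuod/: /s/ is a voiceless obstruent between vowels /i/ and /e/, so it voices to [z]. /f/ is a voiceless obstruent between vowels /e/ and /o/, so it voices to [v]. /f/ is a voiceless obstruent between vowels /i/ and /u/, so it voices to [v]. → [vizevoivuod].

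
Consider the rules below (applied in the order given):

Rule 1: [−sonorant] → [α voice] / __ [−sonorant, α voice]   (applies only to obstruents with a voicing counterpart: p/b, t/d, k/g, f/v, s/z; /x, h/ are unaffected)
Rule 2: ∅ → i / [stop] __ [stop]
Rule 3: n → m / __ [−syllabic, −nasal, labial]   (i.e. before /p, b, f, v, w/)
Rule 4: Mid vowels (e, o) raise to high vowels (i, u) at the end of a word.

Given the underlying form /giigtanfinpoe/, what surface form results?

giikitamfimpoi

Rule 1 (regressive voicing assimilation): /g/ precedes the voiceless obstruent /t/, so it devoices to [k] by assimilation. /giigtanfinpoe/ → giiktanfinpoe.
Rule 2 (stop-cluster i-epenthesis): /k/ and /t/ form a stop–stop cluster, so [i] is inserted between them. /giiktanfinpoe/ → giikitanfinpoe.
Rule 3 (nasal place assimilation): /n/ precedes the labial consonant /f/, so it assimilates in place to [m]. /n/ precedes the labial consonant /p/, so it assimilates in place to [m]. /giikitanfinpoe/ → giikitamfimpoe.
Rule 4 (final vowel raising): /e/ is a mid vowel in word-final position, so it raises to [i]. /giikitamfimpoe/ → giikitamfimpoi.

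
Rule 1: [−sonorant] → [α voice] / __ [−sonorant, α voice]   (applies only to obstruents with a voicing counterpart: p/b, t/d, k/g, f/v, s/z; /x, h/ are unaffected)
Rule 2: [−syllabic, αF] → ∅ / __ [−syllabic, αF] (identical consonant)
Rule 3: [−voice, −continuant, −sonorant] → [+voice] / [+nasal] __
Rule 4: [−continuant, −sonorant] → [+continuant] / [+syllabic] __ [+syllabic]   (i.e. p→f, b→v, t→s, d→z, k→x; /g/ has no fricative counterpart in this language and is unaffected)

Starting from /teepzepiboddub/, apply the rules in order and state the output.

Rule 1 (regressive voicing assimilation): /p/ precedes the voiced obstruent /z/, so it voices to [b] by assimilation. /teepzepiboddub/ → teebzepiboddub.
Rule 2 (degemination): /dd/ is a geminate; the first /d/ deletes. /teebzepiboddub/ → teebzepibodub.
Rule 3 (post-nasal voicing): no segment meets the environment; /teebzepibodub/ is unchanged.
Rule 4 (intervocalic spirantization): /p/ is a stop between vowels /e/ and /i/, so it spirantizes to the fricative [f]. /b/ is a stop between vowels /i/ and /o/, so it spirantizes to the fricative [v]. /d/ is a stop between vowels /o/ and /u/, so it spirantizes to the fricative [z]. /teebzepibodub/ → teebzefivozub.

teebzefivozub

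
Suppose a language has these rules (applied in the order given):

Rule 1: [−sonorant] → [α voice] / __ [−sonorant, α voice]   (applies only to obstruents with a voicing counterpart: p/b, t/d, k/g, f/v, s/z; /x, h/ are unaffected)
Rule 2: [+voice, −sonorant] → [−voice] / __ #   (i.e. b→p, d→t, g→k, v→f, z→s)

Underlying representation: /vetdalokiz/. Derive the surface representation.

veddalokis

Rule 1 (regressive voicing assimilation): /t/ precedes the voiced obstruent /d/, so it voices to [d] by assimilation. /vetdalokiz/ → veddalokiz.
Rule 2 (final devoicing): /z/ is a voiced obstruent in word-final position, so it devoices to [s]. /veddalokiz/ → veddalokis.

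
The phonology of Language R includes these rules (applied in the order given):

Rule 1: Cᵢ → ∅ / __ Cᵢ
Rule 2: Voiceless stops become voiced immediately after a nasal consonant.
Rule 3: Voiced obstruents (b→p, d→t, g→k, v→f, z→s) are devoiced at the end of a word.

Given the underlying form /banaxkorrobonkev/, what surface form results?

Rule 1 (degemination): /rr/ is a geminate; the first /r/ deletes. /banaxkorrobonkev/ → banaxkorobonkev.
Rule 2 (post-nasal voicing): /k/ is a voiceless stop immediately after the nasal /n/, so it voices to [g]. /banaxkorobonkev/ → banaxkorobongev.
Rule 3 (final devoicing): /v/ is a voiced obstruent in word-final position, so it devoices to [f]. /banaxkorobongev/ → banaxkorobongef.

banaxkorobongef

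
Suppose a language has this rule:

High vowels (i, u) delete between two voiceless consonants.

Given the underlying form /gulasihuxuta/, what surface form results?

gulashxta

/i/ is a high vowel flanked by voiceless consonants /s/ and /h/, so it deletes.
/u/ is a high vowel flanked by voiceless consonants /h/ and /x/, so it deletes.
/u/ is a high vowel flanked by voiceless consonants /x/ and /t/, so it deletes.
Surface form: [gulashxta].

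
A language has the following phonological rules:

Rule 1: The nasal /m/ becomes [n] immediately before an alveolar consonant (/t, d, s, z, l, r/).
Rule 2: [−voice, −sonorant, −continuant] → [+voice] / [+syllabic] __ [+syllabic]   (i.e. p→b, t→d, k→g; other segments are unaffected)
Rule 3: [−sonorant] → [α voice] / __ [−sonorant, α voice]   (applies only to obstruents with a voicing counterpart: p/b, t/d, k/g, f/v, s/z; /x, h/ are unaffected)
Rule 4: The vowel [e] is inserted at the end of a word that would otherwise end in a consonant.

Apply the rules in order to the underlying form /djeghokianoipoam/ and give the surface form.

Rule 1 (nasal place assimilation): no segment meets the environment; /djeghokianoipoam/ is unchanged.
Rule 2 (intervocalic voicing): /k/ is a voiceless stop between vowels /o/ and /i/, so it voices to [g]. /p/ is a voiceless stop between vowels /i/ and /o/, so it voices to [b]. /djeghokianoipoam/ → djeghogianoiboam.
Rule 3 (regressive voicing assimilation): /g/ precedes the voiceless obstruent /h/, so it devoices to [k] by assimilation. /djeghogianoiboam/ → djekhogianoiboam.
Rule 4 (final e-epenthesis): the form ends in the consonant /m/, so [e] is inserted word-finally. /djekhogianoiboam/ → djekhogianoiboame.

djekhogianoiboame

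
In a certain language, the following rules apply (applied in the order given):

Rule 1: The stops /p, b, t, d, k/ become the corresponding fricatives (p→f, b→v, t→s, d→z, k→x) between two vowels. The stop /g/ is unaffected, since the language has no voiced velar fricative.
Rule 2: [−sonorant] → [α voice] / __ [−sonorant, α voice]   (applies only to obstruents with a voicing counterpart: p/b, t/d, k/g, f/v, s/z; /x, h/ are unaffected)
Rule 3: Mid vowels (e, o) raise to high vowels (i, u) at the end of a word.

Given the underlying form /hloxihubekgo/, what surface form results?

hloxihuveggu

Rule 1 (intervocalic spirantization): /b/ is a stop between vowels /u/ and /e/, so it spirantizes to the fricative [v]. /hloxihubekgo/ → hloxihuvekgo.
Rule 2 (regressive voicing assimilation): /k/ precedes the voiced obstruent /g/, so it voices to [g] by assimilation. /hloxihuvekgo/ → hloxihuveggo.
Rule 3 (final vowel raising): /o/ is a mid vowel in word-final position, so it raises to [u]. /hloxihuveggo/ → hloxihuveggu.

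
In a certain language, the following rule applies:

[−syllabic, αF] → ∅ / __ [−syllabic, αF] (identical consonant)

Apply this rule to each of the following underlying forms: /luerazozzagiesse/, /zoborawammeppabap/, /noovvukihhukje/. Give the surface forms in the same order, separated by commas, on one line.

/luerazozzagiesse/: /zz/ is a geminate; the first /z/ deletes. /ss/ is a geminate; the first /s/ deletes. → [luerazozagiese].
/zoborawammeppabap/: /mm/ is a geminate; the first /m/ deletes. /pp/ is a geminate; the first /p/ deletes. → [zoborawamepabap].
/noovvukihhukje/: /vv/ is a geminate; the first /v/ deletes. /hh/ is a geminate; the first /h/ deletes. → [noovukihukje].

luerazozagiese, zoborawamepabap, noovukihukje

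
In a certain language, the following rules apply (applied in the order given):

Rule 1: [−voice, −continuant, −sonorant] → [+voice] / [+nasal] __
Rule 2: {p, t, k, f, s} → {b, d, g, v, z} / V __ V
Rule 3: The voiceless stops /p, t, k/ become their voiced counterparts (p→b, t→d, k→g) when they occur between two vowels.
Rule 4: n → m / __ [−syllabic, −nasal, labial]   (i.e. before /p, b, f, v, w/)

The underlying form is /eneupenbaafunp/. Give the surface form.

Rule 1 (post-nasal voicing): /p/ is a voiceless stop immediately after the nasal /n/, so it voices to [b]. /eneupenbaafunp/ → eneupenbaafunb.
Rule 2 (intervocalic voicing): /p/ is a voiceless obstruent between vowels /u/ and /e/, so it voices to [b]. /f/ is a voiceless obstruent between vowels /a/ and /u/, so it voices to [v]. /eneupenbaafunb/ → eneubenbaavunb.
Rule 3 (intervocalic voicing): no segment meets the environment; /eneubenbaavunb/ is unchanged.
Rule 4 (nasal place assimilation): /n/ precedes the labial consonant /b/, so it assimilates in place to [m]. /n/ precedes the labial consonant /b/, so it assimilates in place to [m]. /eneubenbaavunb/ → eneubembaavumb.

eneubembaavumb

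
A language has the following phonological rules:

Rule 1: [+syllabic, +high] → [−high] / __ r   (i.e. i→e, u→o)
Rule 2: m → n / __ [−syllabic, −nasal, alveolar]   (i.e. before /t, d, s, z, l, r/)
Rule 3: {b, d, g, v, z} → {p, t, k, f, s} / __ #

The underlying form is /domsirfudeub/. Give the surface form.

donserfudeup

Rule 1 (pre-rhotic lowering): /i/ is a high vowel immediately before /r/, so it lowers to [e]. /domsirfudeub/ → domserfudeub.
Rule 2 (nasal place assimilation): /m/ precedes the alveolar consonant /s/, so it assimilates in place to [n]. /domserfudeub/ → donserfudeub.
Rule 3 (final devoicing): /b/ is a voiced obstruent in word-final position, so it devoices to [p]. /donserfudeub/ → donserfudeup.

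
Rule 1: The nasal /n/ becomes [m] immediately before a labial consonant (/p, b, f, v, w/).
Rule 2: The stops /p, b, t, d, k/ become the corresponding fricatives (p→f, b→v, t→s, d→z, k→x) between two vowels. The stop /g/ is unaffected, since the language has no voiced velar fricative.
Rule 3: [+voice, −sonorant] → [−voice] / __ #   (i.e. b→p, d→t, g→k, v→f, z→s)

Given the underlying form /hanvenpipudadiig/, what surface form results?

Rule 1 (nasal place assimilation): /n/ precedes the labial consonant /v/, so it assimilates in place to [m]. /n/ precedes the labial consonant /p/, so it assimilates in place to [m]. /hanvenpipudadiig/ → hamvempipudadiig.
Rule 2 (intervocalic spirantization): /p/ is a stop between vowels /i/ and /u/, so it spirantizes to the fricative [f]. /d/ is a stop between vowels /u/ and /a/, so it spirantizes to the fricative [z]. /d/ is a stop between vowels /a/ and /i/, so it spirantizes to the fricative [z]. /hamvempipudadiig/ → hamvempifuzaziig.
Rule 3 (final devoicing): /g/ is a voiced obstruent in word-final position, so it devoices to [k]. /hamvempifuzaziig/ → hamvempifuzaziik.

hamvempifuzaziik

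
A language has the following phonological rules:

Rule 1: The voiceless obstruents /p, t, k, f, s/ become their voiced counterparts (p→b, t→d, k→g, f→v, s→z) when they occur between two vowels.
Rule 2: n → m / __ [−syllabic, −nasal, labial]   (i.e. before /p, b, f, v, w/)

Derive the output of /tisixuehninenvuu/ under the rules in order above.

Rule 1 (intervocalic voicing): /s/ is a voiceless obstruent between vowels /i/ and /i/, so it voices to [z]. /tisixuehninenvuu/ → tizixuehninenvuu.
Rule 2 (nasal place assimilation): /n/ precedes the labial consonant /v/, so it assimilates in place to [m]. /tizixuehninenvuu/ → tizixuehninemvuu.

tizixuehninemvuu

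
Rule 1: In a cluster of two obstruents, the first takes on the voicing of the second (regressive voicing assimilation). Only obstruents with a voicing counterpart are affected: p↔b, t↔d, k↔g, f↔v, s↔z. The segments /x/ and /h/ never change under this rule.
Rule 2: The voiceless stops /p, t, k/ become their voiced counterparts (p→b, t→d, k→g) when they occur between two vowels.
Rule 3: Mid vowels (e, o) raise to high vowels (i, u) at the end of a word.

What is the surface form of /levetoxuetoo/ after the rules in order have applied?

levedoxuedou

Rule 1 (regressive voicing assimilation): no segment meets the environment; /levetoxuetoo/ is unchanged.
Rule 2 (intervocalic voicing): /t/ is a voiceless stop between vowels /e/ and /o/, so it voices to [d]. /t/ is a voiceless stop between vowels /e/ and /o/, so it voices to [d]. /levetoxuetoo/ → levedoxuedoo.
Rule 3 (final vowel raising): /o/ is a mid vowel in word-final position, so it raises to [u]. /levedoxuedoo/ → levedoxuedou.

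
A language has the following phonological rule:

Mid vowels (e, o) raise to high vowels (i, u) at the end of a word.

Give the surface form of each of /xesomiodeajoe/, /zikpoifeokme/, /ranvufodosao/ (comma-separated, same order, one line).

xesomiodeajoi, zikpoifeokmi, ranvufodosau

/xesomiodeajoe/: /e/ is a mid vowel in word-final position, so it raises to [i]. → [xesomiodeajoi].
/zikpoifeokme/: /e/ is a mid vowel in word-final position, so it raises to [i]. → [zikpoifeokmi].
/ranvufodosao/: /o/ is a mid vowel in word-final position, so it raises to [u]. → [ranvufodosau].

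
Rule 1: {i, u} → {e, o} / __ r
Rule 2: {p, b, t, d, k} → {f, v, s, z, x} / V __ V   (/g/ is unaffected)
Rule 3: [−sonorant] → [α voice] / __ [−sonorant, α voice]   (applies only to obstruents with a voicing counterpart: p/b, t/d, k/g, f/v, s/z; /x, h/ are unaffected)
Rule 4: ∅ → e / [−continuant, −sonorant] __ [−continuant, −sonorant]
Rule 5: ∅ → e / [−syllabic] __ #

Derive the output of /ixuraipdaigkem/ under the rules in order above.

Rule 1 (pre-rhotic lowering): /u/ is a high vowel immediately before /r/, so it lowers to [o]. /ixuraipdaigkem/ → ixoraipdaigkem.
Rule 2 (intervocalic spirantization): no segment meets the environment; /ixoraipdaigkem/ is unchanged.
Rule 3 (regressive voicing assimilation): /p/ precedes the voiced obstruent /d/, so it voices to [b] by assimilation. /g/ precedes the voiceless obstruent /k/, so it devoices to [k] by assimilation. /ixoraipdaigkem/ → ixoraibdaikkem.
Rule 4 (stop-cluster e-epenthesis): /b/ and /d/ form a stop–stop cluster, so [e] is inserted between them. /k/ and /k/ form a stop–stop cluster, so [e] is inserted between them. /ixoraibdaikkem/ → ixoraibedaikekem.
Rule 5 (final e-epenthesis): the form ends in the consonant /m/, so [e] is inserted word-finally. /ixoraibedaikekem/ → ixoraibedaikekeme.

ixoraibedaikekeme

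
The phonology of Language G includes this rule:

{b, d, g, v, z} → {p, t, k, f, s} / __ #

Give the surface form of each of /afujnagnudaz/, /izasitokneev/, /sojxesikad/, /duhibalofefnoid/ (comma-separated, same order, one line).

/afujnagnudaz/: /z/ is a voiced obstruent in word-final position, so it devoices to [s]. → [afujnagnudas].
/izasitokneev/: /v/ is a voiced obstruent in word-final position, so it devoices to [f]. → [izasitokneef].
/sojxesikad/: /d/ is a voiced obstruent in word-final position, so it devoices to [t]. → [sojxesikat].
/duhibalofefnoid/: /d/ is a voiced obstruent in word-final position, so it devoices to [t]. → [duhibalofefnoit].

afujnagnudas, izasitokneef, sojxesikat, duhibalofefnoit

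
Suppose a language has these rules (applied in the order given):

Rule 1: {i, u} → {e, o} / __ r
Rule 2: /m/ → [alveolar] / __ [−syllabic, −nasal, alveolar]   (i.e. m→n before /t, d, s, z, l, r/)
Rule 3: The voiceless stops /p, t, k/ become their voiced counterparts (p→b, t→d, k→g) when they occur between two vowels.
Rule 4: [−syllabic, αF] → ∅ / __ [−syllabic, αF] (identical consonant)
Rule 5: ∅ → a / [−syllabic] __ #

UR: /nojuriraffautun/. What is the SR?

Rule 1 (pre-rhotic lowering): /u/ is a high vowel immediately before /r/, so it lowers to [o]. /i/ is a high vowel immediately before /r/, so it lowers to [e]. /nojuriraffautun/ → nojoreraffautun.
Rule 2 (nasal place assimilation): no segment meets the environment; /nojoreraffautun/ is unchanged.
Rule 3 (intervocalic voicing): /t/ is a voiceless stop between vowels /u/ and /u/, so it voices to [d]. /nojoreraffautun/ → nojoreraffaudun.
Rule 4 (degemination): /ff/ is a geminate; the first /f/ deletes. /nojoreraffaudun/ → nojorerafaudun.
Rule 5 (final a-epenthesis): the form ends in the consonant /n/, so [a] is inserted word-finally. /nojorerafaudun/ → nojorerafauduna.

nojorerafauduna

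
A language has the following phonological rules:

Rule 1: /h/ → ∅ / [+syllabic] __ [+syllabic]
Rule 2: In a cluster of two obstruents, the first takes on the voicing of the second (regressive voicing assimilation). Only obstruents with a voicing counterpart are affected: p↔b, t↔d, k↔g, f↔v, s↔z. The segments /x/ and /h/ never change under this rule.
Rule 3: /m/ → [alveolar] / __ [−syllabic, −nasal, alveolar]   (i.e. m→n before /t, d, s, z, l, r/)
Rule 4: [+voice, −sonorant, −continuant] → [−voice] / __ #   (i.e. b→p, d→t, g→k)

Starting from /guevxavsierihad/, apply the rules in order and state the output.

guefxafsieriat

Rule 1 (intervocalic h-deletion): /h/ occurs between vowels /i/ and /a/, so it deletes. /guevxavsierihad/ → guevxavsieriad.
Rule 2 (regressive voicing assimilation): /v/ precedes the voiceless obstruent /x/, so it devoices to [f] by assimilation. /v/ precedes the voiceless obstruent /s/, so it devoices to [f] by assimilation. /guevxavsieriad/ → guefxafsieriad.
Rule 3 (nasal place assimilation): no segment meets the environment; /guefxafsieriad/ is unchanged.
Rule 4 (final devoicing): /d/ is a voiced stop in word-final position, so it devoices to [t]. /guefxafsieriad/ → guefxafsieriat.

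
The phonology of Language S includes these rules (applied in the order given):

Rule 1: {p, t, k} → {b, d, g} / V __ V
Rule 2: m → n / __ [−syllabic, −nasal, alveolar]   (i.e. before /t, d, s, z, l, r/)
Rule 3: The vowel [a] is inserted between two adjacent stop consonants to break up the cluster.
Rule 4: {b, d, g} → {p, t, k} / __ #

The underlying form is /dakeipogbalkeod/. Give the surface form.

dageibogabalkeot

Rule 1 (intervocalic voicing): /k/ is a voiceless stop between vowels /a/ and /e/, so it voices to [g]. /p/ is a voiceless stop between vowels /i/ and /o/, so it voices to [b]. /dakeipogbalkeod/ → dageibogbalkeod.
Rule 2 (nasal place assimilation): no segment meets the environment; /dageibogbalkeod/ is unchanged.
Rule 3 (stop-cluster a-epenthesis): /g/ and /b/ form a stop–stop cluster, so [a] is inserted between them. /dageibogbalkeod/ → dageibogabalkeod.
Rule 4 (final devoicing): /d/ is a voiced stop in word-final position, so it devoices to [t]. /dageibogabalkeod/ → dageibogabalkeot.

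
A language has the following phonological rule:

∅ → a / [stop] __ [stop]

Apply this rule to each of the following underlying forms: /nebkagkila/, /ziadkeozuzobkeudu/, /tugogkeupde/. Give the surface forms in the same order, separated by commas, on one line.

/nebkagkila/: /b/ and /k/ form a stop–stop cluster, so [a] is inserted between them. /g/ and /k/ form a stop–stop cluster, so [a] is inserted between them. → [nebakagakila].
/ziadkeozuzobkeudu/: /d/ and /k/ form a stop–stop cluster, so [a] is inserted between them. /b/ and /k/ form a stop–stop cluster, so [a] is inserted between them. → [ziadakeozuzobakeudu].
/tugogkeupde/: /g/ and /k/ form a stop–stop cluster, so [a] is inserted between them. /p/ and /d/ form a stop–stop cluster, so [a] is inserted between them. → [tugogakeupade].

nebakagakila, ziadakeozuzobakeudu, tugogakeupade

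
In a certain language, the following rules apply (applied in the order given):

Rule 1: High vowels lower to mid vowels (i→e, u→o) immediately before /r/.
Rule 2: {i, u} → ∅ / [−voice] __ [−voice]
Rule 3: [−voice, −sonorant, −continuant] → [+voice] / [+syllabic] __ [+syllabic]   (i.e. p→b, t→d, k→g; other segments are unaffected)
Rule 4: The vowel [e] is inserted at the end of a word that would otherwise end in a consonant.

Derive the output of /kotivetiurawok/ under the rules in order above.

kodivediorawoke

Rule 1 (pre-rhotic lowering): /u/ is a high vowel immediately before /r/, so it lowers to [o]. /kotivetiurawok/ → kotivetiorawok.
Rule 2 (high vowel syncope): no segment meets the environment; /kotivetiorawok/ is unchanged.
Rule 3 (intervocalic voicing): /t/ is a voiceless stop between vowels /o/ and /i/, so it voices to [d]. /t/ is a voiceless stop between vowels /e/ and /i/, so it voices to [d]. /kotivetiorawok/ → kodivediorawok.
Rule 4 (final e-epenthesis): the form ends in the consonant /k/, so [e] is inserted word-finally. /kodivediorawok/ → kodivediorawoke.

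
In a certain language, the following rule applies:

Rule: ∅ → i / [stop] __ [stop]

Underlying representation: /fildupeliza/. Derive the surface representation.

fildupeliza

No segment of /fildupeliza/ meets the structural description of the rule, so the form surfaces unchanged.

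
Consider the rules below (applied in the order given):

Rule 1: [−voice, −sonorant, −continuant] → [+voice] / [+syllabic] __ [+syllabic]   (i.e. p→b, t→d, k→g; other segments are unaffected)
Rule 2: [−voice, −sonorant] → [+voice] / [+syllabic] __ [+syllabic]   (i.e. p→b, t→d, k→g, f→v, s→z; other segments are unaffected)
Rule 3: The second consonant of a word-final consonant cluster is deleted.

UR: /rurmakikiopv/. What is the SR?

Rule 1 (intervocalic voicing): /k/ is a voiceless stop between vowels /a/ and /i/, so it voices to [g]. /k/ is a voiceless stop between vowels /i/ and /i/, so it voices to [g]. /rurmakikiopv/ → rurmagigiopv.
Rule 2 (intervocalic voicing): no segment meets the environment; /rurmagigiopv/ is unchanged.
Rule 3 (final cluster simplification): /v/ is the second consonant of a word-final cluster /pv/, so it deletes. /rurmagigiopv/ → rurmagigiop.

rurmagigiop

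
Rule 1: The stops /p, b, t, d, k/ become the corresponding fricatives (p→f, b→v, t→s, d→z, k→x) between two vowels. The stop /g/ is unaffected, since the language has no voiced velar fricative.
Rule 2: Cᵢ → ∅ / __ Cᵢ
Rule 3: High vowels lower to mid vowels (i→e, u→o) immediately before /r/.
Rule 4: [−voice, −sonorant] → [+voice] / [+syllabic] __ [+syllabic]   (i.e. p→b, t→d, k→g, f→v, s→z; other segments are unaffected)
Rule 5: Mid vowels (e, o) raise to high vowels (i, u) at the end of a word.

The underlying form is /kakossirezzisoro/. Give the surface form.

kaxozerezizoru

Rule 1 (intervocalic spirantization): /k/ is a stop between vowels /a/ and /o/, so it spirantizes to the fricative [x]. /kakossirezzisoro/ → kaxossirezzisoro.
Rule 2 (degemination): /ss/ is a geminate; the first /s/ deletes. /zz/ is a geminate; the first /z/ deletes. /kaxossirezzisoro/ → kaxosirezisoro.
Rule 3 (pre-rhotic lowering): /i/ is a high vowel immediately before /r/, so it lowers to [e]. /kaxosirezisoro/ → kaxoserezisoro.
Rule 4 (intervocalic voicing): /s/ is a voiceless obstruent between vowels /o/ and /e/, so it voices to [z]. /s/ is a voiceless obstruent between vowels /i/ and /o/, so it voices to [z]. /kaxoserezisoro/ → kaxozerezizoro.
Rule 5 (final vowel raising): /o/ is a mid vowel in word-final position, so it raises to [u]. /kaxozerezizoro/ → kaxozerezizoru.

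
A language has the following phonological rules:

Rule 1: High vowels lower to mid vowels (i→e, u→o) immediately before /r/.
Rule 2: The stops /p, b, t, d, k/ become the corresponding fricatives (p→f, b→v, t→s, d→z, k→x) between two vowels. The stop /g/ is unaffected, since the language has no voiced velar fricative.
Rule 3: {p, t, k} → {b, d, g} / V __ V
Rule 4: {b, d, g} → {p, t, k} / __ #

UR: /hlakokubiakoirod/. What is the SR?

Rule 1 (pre-rhotic lowering): /i/ is a high vowel immediately before /r/, so it lowers to [e]. /hlakokubiakoirod/ → hlakokubiakoerod.
Rule 2 (intervocalic spirantization): /k/ is a stop between vowels /a/ and /o/, so it spirantizes to the fricative [x]. /k/ is a stop between vowels /o/ and /u/, so it spirantizes to the fricative [x]. /b/ is a stop between vowels /u/ and /i/, so it spirantizes to the fricative [v]. /k/ is a stop between vowels /a/ and /o/, so it spirantizes to the fricative [x]. /hlakokubiakoerod/ → hlaxoxuviaxoerod.
Rule 3 (intervocalic voicing): no segment meets the environment; /hlaxoxuviaxoerod/ is unchanged.
Rule 4 (final devoicing): /d/ is a voiced stop in word-final position, so it devoices to [t]. /hlaxoxuviaxoerod/ → hlaxoxuviaxoerot.

hlaxoxuviaxoerot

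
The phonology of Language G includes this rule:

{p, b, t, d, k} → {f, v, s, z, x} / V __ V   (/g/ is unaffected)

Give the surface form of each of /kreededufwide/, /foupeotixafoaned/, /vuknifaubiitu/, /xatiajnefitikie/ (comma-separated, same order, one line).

kreezezufwize, foufeosixafoaned, vuknifauviisu, xasiajnefisixie

/kreededufwide/: /d/ is a stop between vowels /e/ and /e/, so it spirantizes to the fricative [z]. /d/ is a stop between vowels /e/ and /u/, so it spirantizes to the fricative [z]. /d/ is a stop between vowels /i/ and /e/, so it spirantizes to the fricative [z]. → [kreezezufwize].
/foupeotixafoaned/: /p/ is a stop between vowels /u/ and /e/, so it spirantizes to the fricative [f]. /t/ is a stop between vowels /o/ and /i/, so it spirantizes to the fricative [s]. → [foufeosixafoaned].
/vuknifaubiitu/: /b/ is a stop between vowels /u/ and /i/, so it spirantizes to the fricative [v]. /t/ is a stop between vowels /i/ and /u/, so it spirantizes to the fricative [s]. → [vuknifauviisu].
/xatiajnefitikie/: /t/ is a stop between vowels /a/ and /i/, so it spirantizes to the fricative [s]. /t/ is a stop between vowels /i/ and /i/, so it spirantizes to the fricative [s]. /k/ is a stop between vowels /i/ and /i/, so it spirantizes to the fricative [x]. → [xasiajnefisixie].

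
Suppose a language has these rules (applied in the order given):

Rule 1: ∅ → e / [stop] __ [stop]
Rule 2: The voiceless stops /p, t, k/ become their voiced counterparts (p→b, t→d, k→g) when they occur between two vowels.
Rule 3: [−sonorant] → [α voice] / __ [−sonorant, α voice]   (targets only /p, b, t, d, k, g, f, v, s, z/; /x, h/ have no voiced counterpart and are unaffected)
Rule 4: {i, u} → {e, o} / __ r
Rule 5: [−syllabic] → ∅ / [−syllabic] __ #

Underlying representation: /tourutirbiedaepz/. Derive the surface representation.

Rule 1 (stop-cluster e-epenthesis): no segment meets the environment; /tourutirbiedaepz/ is unchanged.
Rule 2 (intervocalic voicing): /t/ is a voiceless stop between vowels /u/ and /i/, so it voices to [d]. /tourutirbiedaepz/ → tourudirbiedaepz.
Rule 3 (regressive voicing assimilation): /p/ precedes the voiced obstruent /z/, so it voices to [b] by assimilation. /tourudirbiedaepz/ → tourudirbiedaebz.
Rule 4 (pre-rhotic lowering): /u/ is a high vowel immediately before /r/, so it lowers to [o]. /i/ is a high vowel immediately before /r/, so it lowers to [e]. /tourudirbiedaebz/ → tooruderbiedaebz.
Rule 5 (final cluster simplification): /z/ is the second consonant of a word-final cluster /bz/, so it deletes. /tooruderbiedaebz/ → tooruderbiedaeb.

tooruderbiedaeb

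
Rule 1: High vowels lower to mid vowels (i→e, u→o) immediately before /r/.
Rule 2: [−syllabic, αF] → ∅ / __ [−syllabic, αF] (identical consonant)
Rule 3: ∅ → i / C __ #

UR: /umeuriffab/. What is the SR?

Rule 1 (pre-rhotic lowering): /u/ is a high vowel immediately before /r/, so it lowers to [o]. /umeuriffab/ → umeoriffab.
Rule 2 (degemination): /ff/ is a geminate; the first /f/ deletes. /umeoriffab/ → umeorifab.
Rule 3 (final i-epenthesis): the form ends in the consonant /b/, so [i] is inserted word-finally. /umeorifab/ → umeorifabi.

umeorifabi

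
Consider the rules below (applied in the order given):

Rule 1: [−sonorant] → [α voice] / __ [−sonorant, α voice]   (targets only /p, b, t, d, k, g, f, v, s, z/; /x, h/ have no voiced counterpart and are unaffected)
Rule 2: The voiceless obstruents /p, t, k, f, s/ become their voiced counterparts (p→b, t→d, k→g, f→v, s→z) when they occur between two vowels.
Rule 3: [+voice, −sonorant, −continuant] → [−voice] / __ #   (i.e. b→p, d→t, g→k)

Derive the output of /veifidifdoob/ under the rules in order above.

Rule 1 (regressive voicing assimilation): /f/ precedes the voiced obstruent /d/, so it voices to [v] by assimilation. /veifidifdoob/ → veifidivdoob.
Rule 2 (intervocalic voicing): /f/ is a voiceless obstruent between vowels /i/ and /i/, so it voices to [v]. /veifidivdoob/ → veividivdoob.
Rule 3 (final devoicing): /b/ is a voiced stop in word-final position, so it devoices to [p]. /veividivdoob/ → veividivdoop.

veividivdoop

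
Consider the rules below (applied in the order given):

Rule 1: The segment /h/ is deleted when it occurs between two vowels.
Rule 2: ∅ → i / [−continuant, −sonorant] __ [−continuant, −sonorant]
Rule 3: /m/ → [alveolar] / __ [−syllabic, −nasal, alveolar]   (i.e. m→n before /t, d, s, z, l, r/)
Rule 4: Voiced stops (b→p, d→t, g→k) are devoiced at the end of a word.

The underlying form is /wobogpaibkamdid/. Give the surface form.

wobogipaibikandit

Rule 1 (intervocalic h-deletion): no segment meets the environment; /wobogpaibkamdid/ is unchanged.
Rule 2 (stop-cluster i-epenthesis): /g/ and /p/ form a stop–stop cluster, so [i] is inserted between them. /b/ and /k/ form a stop–stop cluster, so [i] is inserted between them. /wobogpaibkamdid/ → wobogipaibikamdid.
Rule 3 (nasal place assimilation): /m/ precedes the alveolar consonant /d/, so it assimilates in place to [n]. /wobogipaibikamdid/ → wobogipaibikandid.
Rule 4 (final devoicing): /d/ is a voiced stop in word-final position, so it devoices to [t]. /wobogipaibikandid/ → wobogipaibikandit.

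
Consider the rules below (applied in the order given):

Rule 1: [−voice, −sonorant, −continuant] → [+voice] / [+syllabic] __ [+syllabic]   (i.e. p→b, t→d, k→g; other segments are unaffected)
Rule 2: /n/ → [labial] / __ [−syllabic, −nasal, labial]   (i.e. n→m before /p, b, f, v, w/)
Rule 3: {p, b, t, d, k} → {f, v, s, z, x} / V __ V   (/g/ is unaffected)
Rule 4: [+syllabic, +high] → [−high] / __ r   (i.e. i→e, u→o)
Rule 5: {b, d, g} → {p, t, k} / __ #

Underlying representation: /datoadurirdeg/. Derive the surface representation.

dazoazorerdek

Rule 1 (intervocalic voicing): /t/ is a voiceless stop between vowels /a/ and /o/, so it voices to [d]. /datoadurirdeg/ → dadoadurirdeg.
Rule 2 (nasal place assimilation): no segment meets the environment; /dadoadurirdeg/ is unchanged.
Rule 3 (intervocalic spirantization): /d/ is a stop between vowels /a/ and /o/, so it spirantizes to the fricative [z]. /d/ is a stop between vowels /a/ and /u/, so it spirantizes to the fricative [z]. /dadoadurirdeg/ → dazoazurirdeg.
Rule 4 (pre-rhotic lowering): /u/ is a high vowel immediately before /r/, so it lowers to [o]. /i/ is a high vowel immediately before /r/, so it lowers to [e]. /dazoazurirdeg/ → dazoazorerdeg.
Rule 5 (final devoicing): /g/ is a voiced stop in word-final position, so it devoices to [k]. /dazoazorerdeg/ → dazoazorerdek.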